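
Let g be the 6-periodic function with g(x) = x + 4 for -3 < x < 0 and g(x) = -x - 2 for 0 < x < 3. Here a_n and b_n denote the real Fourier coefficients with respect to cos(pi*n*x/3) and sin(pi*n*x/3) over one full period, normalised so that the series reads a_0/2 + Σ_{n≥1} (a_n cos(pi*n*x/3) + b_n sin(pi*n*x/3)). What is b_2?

b_2 = 1/3 ∫_{-3}^{3} g(x) sin(2*pi*x/3) dx.
Split the integral at the breakpoints.
Integrating by parts (boundary term plus one more integral), an antiderivative of (x + 4) sin(2*pi*x/3) is -3*x*cos(2*pi*x/3)/(2*pi) + 9*sin(2*pi*x/3)/(4*pi**2) - 6*cos(2*pi*x/3)/pi; evaluating from -3 to 0: ∫_{-3}^{0} (x + 4) sin(2*pi*x/3) dx = (-6/pi) - (-3/(2*pi)) = -9/(2*pi).
Integrating by parts (boundary term plus one more integral), an antiderivative of (-x - 2) sin(2*pi*x/3) is 3*x*cos(2*pi*x/3)/(2*pi) - 9*sin(2*pi*x/3)/(4*pi**2) + 3*cos(2*pi*x/3)/pi; evaluating from 0 to 3: ∫_{0}^{3} (-x - 2) sin(2*pi*x/3) dx = (15/(2*pi)) - (3/pi) = 9/(2*pi).
Summing the pieces and multiplying by (1/3) gives b_2 = 0.

0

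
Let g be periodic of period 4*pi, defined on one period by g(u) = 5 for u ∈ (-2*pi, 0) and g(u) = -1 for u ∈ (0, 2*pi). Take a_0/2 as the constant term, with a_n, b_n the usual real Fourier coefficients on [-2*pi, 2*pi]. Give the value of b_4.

b_4 = (1/(2*pi)) ∫_{-2*pi}^{2*pi} g(u) sin(2*u) du.
Split the integral at the breakpoints.
Directly, an antiderivative of (5) sin(2*u) is -5*cos(2*u)/2; evaluating from -2*pi to 0: ∫_{-2*pi}^{0} (5) sin(2*u) du = (-5/2) - (-5/2) = 0.
Directly, an antiderivative of (-1) sin(2*u) is cos(2*u)/2; evaluating from 0 to 2*pi: ∫_{0}^{2*pi} (-1) sin(2*u) du = (1/2) - (1/2) = 0.
Summing the pieces and multiplying by (1/(2*pi)) gives b_4 = 0.

0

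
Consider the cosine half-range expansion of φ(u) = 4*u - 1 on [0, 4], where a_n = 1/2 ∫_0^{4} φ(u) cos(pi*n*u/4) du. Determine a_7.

-64/(49*pi**2)

a_7 = 1/2 ∫_0^{4} (4*u - 1) cos(7*pi*u/4) du.
Integrating by parts (boundary term plus one more integral), an antiderivative of (4*u - 1) cos(7*pi*u/4) is 16*u*sin(7*pi*u/4)/(7*pi) - 4*sin(7*pi*u/4)/(7*pi) + 64*cos(7*pi*u/4)/(49*pi**2); evaluating from 0 to 4: ∫_{0}^{4} (4*u - 1) cos(7*pi*u/4) du = (-64/(49*pi**2)) - (64/(49*pi**2)) = -128/(49*pi**2).
Hence a_7 = (1/2)·(-128/(49*pi**2)) = -64/(49*pi**2).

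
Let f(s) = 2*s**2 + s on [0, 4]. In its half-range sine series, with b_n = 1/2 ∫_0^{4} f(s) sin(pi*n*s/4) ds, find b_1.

b_1 = 1/2 ∫_0^{4} (2*s**2 + s) sin(pi*s/4) ds.
Integrating by parts twice (tabular method), an antiderivative of (2*s**2 + s) sin(pi*s/4) is -8*s**2*cos(pi*s/4)/pi + 64*s*sin(pi*s/4)/pi**2 - 4*s*cos(pi*s/4)/pi + 16*sin(pi*s/4)/pi**2 + 256*cos(pi*s/4)/pi**3; evaluating from 0 to 4: ∫_{0}^{4} (2*s**2 + s) sin(pi*s/4) ds = (-256/pi**3 + 144/pi) - (256/pi**3) = -512/pi**3 + 144/pi.
Hence b_1 = (1/2)·(-512/pi**3 + 144/pi) = -256/pi**3 + 72/pi.

-256/pi**3 + 72/pi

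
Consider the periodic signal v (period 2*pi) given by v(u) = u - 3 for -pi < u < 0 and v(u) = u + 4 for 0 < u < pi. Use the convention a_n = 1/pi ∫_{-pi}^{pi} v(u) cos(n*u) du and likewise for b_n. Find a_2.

0

a_2 = 1/pi ∫_{-pi}^{pi} v(u) cos(2*u) du.
Split the integral at the breakpoints.
Integrating by parts (boundary term plus one more integral), an antiderivative of (u - 3) cos(2*u) is u*sin(2*u)/2 - 3*sin(2*u)/2 + cos(2*u)/4; evaluating from -pi to 0: ∫_{-pi}^{0} (u - 3) cos(2*u) du = (1/4) - (1/4) = 0.
Integrating by parts (boundary term plus one more integral), an antiderivative of (u + 4) cos(2*u) is u*sin(2*u)/2 + 2*sin(2*u) + cos(2*u)/4; evaluating from 0 to pi: ∫_{0}^{pi} (u + 4) cos(2*u) du = (1/4) - (1/4) = 0.
Summing the pieces and multiplying by (1/pi) gives a_2 = 0.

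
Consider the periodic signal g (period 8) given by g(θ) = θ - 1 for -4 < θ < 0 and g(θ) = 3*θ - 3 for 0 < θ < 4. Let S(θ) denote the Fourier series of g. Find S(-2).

-3

g is continuous at θ = -2 with value -3, so the series converges to -3 there.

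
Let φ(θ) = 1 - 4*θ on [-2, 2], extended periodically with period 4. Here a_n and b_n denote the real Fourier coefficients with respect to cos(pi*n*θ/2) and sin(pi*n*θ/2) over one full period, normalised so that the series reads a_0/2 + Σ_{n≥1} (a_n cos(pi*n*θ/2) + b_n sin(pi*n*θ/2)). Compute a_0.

a_0 = 1/2 ∫_{-2}^{2} φ(θ) dθ = 1/2 · (4) = 2.

2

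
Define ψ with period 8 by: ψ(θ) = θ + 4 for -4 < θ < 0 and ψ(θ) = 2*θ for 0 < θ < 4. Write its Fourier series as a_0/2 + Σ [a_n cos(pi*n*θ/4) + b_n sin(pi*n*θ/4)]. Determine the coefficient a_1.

-8/pi**2

a_1 = 1/4 ∫_{-4}^{4} ψ(θ) cos(pi*θ/4) dθ.
Split the integral at the breakpoints.
Integrating by parts (boundary term plus one more integral), an antiderivative of (θ + 4) cos(pi*θ/4) is 4*θ*sin(pi*θ/4)/pi + 16*sin(pi*θ/4)/pi + 16*cos(pi*θ/4)/pi**2; evaluating from -4 to 0: ∫_{-4}^{0} (θ + 4) cos(pi*θ/4) dθ = (16/pi**2) - (-16/pi**2) = 32/pi**2.
Integrating by parts (boundary term plus one more integral), an antiderivative of (2*θ) cos(pi*θ/4) is 8*θ*sin(pi*θ/4)/pi + 32*cos(pi*θ/4)/pi**2; evaluating from 0 to 4: ∫_{0}^{4} (2*θ) cos(pi*θ/4) dθ = (-32/pi**2) - (32/pi**2) = -64/pi**2.
Summing the pieces and multiplying by (1/4) gives a_1 = -8/pi**2.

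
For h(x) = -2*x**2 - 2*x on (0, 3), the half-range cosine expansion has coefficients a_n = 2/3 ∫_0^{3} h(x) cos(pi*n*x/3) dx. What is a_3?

32/(3*pi**2)

a_3 = 2/3 ∫_0^{3} (-2*x**2 - 2*x) cos(pi*x) dx.
Integrating by parts twice (tabular method), an antiderivative of (-2*x**2 - 2*x) cos(pi*x) is -2*x**2*sin(pi*x)/pi - 2*x*sin(pi*x)/pi - 4*x*cos(pi*x)/pi**2 + 4*sin(pi*x)/pi**3 - 2*cos(pi*x)/pi**2; evaluating from 0 to 3: ∫_{0}^{3} (-2*x**2 - 2*x) cos(pi*x) dx = (14/pi**2) - (-2/pi**2) = 16/pi**2.
Hence a_3 = (2/3)·(16/pi**2) = 32/(3*pi**2).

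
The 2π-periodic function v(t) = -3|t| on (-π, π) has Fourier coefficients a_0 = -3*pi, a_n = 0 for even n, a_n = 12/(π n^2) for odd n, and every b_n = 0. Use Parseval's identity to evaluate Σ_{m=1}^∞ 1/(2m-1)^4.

Parseval: a_0^2/2 + Σ a_n^2 = (1/π) ∫_{-π}^{π} v(t)^2 dt = 6*pi**2.
Subtract a_0^2/2 = 9*pi**2/2: Σ a_n^2 = 3*pi**2/2.
Only odd n contribute, with a_n^2 = 144/(π^2 n^4), so Σ_{m≥1} 1/(2m-1)^4 = π^2·(3*pi**2/2)/144 = pi**4/96.

pi**4/96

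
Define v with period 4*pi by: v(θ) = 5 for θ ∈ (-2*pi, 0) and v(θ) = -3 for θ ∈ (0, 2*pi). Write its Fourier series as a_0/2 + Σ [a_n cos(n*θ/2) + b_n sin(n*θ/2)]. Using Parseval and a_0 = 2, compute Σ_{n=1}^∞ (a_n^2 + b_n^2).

Parseval: a_0^2/2 + Σ_{n≥1} (a_n^2+b_n^2) = (1/(2*pi)) ∫_{-2*pi}^{2*pi} v(θ)^2 dθ = 34.
Subtract a_0^2/2 = 2: Σ (a_n^2+b_n^2) = 32.

32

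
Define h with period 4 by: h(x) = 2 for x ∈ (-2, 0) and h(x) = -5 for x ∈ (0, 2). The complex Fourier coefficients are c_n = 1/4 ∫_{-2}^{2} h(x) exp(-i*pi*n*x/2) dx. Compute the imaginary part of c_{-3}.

-7/(3*pi)

Since h is real-valued, Im(c_{-3}) = -1/4 ∫_{-2}^{2} h(x) sin(-3*pi*x/2) dx = b_{3}/2.
Split the integral at the breakpoints.
Directly, an antiderivative of (2) sin(-3*pi*x/2) is 4*cos(3*pi*x/2)/(3*pi); evaluating from -2 to 0: ∫_{-2}^{0} (2) sin(-3*pi*x/2) dx = (4/(3*pi)) - (-4/(3*pi)) = 8/(3*pi).
Directly, an antiderivative of (-5) sin(-3*pi*x/2) is -10*cos(3*pi*x/2)/(3*pi); evaluating from 0 to 2: ∫_{0}^{2} (-5) sin(-3*pi*x/2) dx = (10/(3*pi)) - (-10/(3*pi)) = 20/(3*pi).
So ∫_{-2}^{2} h(x) sin(-3*pi*x/2) dx = 28/(3*pi).
Hence Im(c_{-3}) = (-1/4)·(28/(3*pi)) = -7/(3*pi).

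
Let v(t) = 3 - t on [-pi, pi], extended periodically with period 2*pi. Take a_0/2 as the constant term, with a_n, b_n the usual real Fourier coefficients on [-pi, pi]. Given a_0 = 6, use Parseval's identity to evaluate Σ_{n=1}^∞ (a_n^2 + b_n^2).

Parseval: a_0^2/2 + Σ_{n≥1} (a_n^2+b_n^2) = 1/pi ∫_{-pi}^{pi} v(t)^2 dt = 2*pi**2/3 + 18.
Subtract a_0^2/2 = 18: Σ (a_n^2+b_n^2) = 2*pi**2/3.

2*pi**2/3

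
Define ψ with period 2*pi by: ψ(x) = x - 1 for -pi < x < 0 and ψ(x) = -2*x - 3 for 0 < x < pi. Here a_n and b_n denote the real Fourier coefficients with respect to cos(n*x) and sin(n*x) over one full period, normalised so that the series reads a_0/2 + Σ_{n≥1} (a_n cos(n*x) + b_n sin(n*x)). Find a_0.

a_0 = 1/pi ∫_{-pi}^{pi} ψ(x) dx = 1/pi · (-pi*(8 + 3*pi)/2) = -3*pi/2 - 4.

-3*pi/2 - 4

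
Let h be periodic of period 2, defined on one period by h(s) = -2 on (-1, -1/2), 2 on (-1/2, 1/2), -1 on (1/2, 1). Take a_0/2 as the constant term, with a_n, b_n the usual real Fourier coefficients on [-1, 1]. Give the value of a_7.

a_7 = ∫_{-1}^{1} h(s) cos(7*pi*s) ds.
Split the integral at the breakpoints.
Directly, an antiderivative of (-2) cos(7*pi*s) is -2*sin(7*pi*s)/(7*pi); evaluating from -1 to -1/2: ∫_{-1}^{-1/2} (-2) cos(7*pi*s) ds = (-2/(7*pi)) - (0) = -2/(7*pi).
Directly, an antiderivative of (2) cos(7*pi*s) is 2*sin(7*pi*s)/(7*pi); evaluating from -1/2 to 1/2: ∫_{-1/2}^{1/2} (2) cos(7*pi*s) ds = (-2/(7*pi)) - (2/(7*pi)) = -4/(7*pi).
Directly, an antiderivative of (-1) cos(7*pi*s) is -sin(7*pi*s)/(7*pi); evaluating from 1/2 to 1: ∫_{1/2}^{1} (-1) cos(7*pi*s) ds = (0) - (1/(7*pi)) = -1/(7*pi).
Summing the pieces gives a_7 = -1/pi.

-1/pi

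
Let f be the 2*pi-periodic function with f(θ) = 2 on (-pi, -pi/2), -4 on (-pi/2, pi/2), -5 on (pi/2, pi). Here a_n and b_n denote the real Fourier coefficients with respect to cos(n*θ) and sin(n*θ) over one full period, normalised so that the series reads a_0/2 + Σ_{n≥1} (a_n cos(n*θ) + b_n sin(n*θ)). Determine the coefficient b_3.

-7/(3*pi)

b_3 = 1/pi ∫_{-pi}^{pi} f(θ) sin(3*θ) dθ.
Split the integral at the breakpoints.
Directly, an antiderivative of (2) sin(3*θ) is -2*cos(3*θ)/3; evaluating from -pi to -pi/2: ∫_{-pi}^{-pi/2} (2) sin(3*θ) dθ = (0) - (2/3) = -2/3.
Directly, an antiderivative of (-4) sin(3*θ) is 4*cos(3*θ)/3; evaluating from -pi/2 to pi/2: ∫_{-pi/2}^{pi/2} (-4) sin(3*θ) dθ = (0) - (0) = 0.
Directly, an antiderivative of (-5) sin(3*θ) is 5*cos(3*θ)/3; evaluating from pi/2 to pi: ∫_{pi/2}^{pi} (-5) sin(3*θ) dθ = (-5/3) - (0) = -5/3.
Summing the pieces and multiplying by (1/pi) gives b_3 = -7/(3*pi).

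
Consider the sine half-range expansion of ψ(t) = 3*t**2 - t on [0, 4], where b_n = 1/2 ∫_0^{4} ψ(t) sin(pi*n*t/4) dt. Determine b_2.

b_2 = 1/2 ∫_0^{4} (3*t**2 - t) sin(pi*t/2) dt.
Integrating by parts twice (tabular method), an antiderivative of (3*t**2 - t) sin(pi*t/2) is -6*t**2*cos(pi*t/2)/pi + 24*t*sin(pi*t/2)/pi**2 + 2*t*cos(pi*t/2)/pi - 4*sin(pi*t/2)/pi**2 + 48*cos(pi*t/2)/pi**3; evaluating from 0 to 4: ∫_{0}^{4} (3*t**2 - t) sin(pi*t/2) dt = (-88/pi + 48/pi**3) - (48/pi**3) = -88/pi.
Hence b_2 = (1/2)·(-88/pi) = -44/pi.

-44/pi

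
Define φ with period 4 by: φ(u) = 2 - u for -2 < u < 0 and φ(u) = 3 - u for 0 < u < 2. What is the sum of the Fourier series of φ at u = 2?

At u = 2 the one-sided limits are φ(2^-) = 1 and φ(2^+) = 4.
By Dirichlet's theorem the series converges to their average, [(1) + (4)]/2 = 5/2.

5/2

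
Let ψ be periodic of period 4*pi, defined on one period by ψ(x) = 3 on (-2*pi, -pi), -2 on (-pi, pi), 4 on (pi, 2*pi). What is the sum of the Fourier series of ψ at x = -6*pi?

x = -6*pi differs from x = -2*pi by -1 full period(s), and the series is 4*pi-periodic.
At x = -2*pi the one-sided limits are ψ(-2*pi^-) = 4 and ψ(-2*pi^+) = 3.
By Dirichlet's theorem the series converges to their average, [(4) + (3)]/2 = 7/2.

7/2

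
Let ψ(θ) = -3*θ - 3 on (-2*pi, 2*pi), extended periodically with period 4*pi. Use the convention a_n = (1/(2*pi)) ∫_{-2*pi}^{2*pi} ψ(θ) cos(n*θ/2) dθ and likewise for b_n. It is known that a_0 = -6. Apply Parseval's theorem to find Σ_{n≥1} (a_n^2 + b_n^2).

24*pi**2

Parseval: a_0^2/2 + Σ_{n≥1} (a_n^2+b_n^2) = (1/(2*pi)) ∫_{-2*pi}^{2*pi} ψ(θ)^2 dθ = 18 + 24*pi**2.
Subtract a_0^2/2 = 18: Σ (a_n^2+b_n^2) = 24*pi**2.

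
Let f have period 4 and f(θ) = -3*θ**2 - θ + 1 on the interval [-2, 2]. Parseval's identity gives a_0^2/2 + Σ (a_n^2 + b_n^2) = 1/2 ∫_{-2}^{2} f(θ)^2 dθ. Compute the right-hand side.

694/15

1/2 ∫_{-2}^{2} f(θ)^2 dθ = 1/2 · (1388/15) = 694/15.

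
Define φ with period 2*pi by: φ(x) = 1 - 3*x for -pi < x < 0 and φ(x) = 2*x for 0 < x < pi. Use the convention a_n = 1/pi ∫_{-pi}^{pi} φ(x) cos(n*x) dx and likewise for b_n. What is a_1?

a_1 = 1/pi ∫_{-pi}^{pi} φ(x) cos(x) dx.
Split the integral at the breakpoints.
Integrating by parts (boundary term plus one more integral), an antiderivative of (1 - 3*x) cos(x) is -3*x*sin(x) + sin(x) - 3*cos(x); evaluating from -pi to 0: ∫_{-pi}^{0} (1 - 3*x) cos(x) dx = (-3) - (3) = -6.
Integrating by parts (boundary term plus one more integral), an antiderivative of (2*x) cos(x) is 2*x*sin(x) + 2*cos(x); evaluating from 0 to pi: ∫_{0}^{pi} (2*x) cos(x) dx = (-2) - (2) = -4.
Summing the pieces and multiplying by (1/pi) gives a_1 = -10/pi.

-10/pi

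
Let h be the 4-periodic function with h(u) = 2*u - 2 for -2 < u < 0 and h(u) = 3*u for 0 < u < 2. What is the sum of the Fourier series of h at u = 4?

u = 4 differs from u = 0 by 1 full period(s), and the series is 4-periodic.
At u = 0 the one-sided limits are h(0^-) = -2 and h(0^+) = 0.
By Dirichlet's theorem the series converges to their average, [(-2) + (0)]/2 = -1.

-1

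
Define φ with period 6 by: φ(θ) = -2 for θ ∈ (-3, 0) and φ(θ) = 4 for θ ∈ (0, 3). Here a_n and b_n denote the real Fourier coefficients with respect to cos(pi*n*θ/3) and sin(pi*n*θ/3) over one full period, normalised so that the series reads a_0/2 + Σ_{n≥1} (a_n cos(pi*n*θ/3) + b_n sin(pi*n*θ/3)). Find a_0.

2

a_0 = 1/3 ∫_{-3}^{3} φ(θ) dθ = 1/3 · (6) = 2.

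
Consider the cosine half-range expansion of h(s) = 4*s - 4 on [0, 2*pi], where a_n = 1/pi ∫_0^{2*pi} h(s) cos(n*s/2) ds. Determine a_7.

-32/(49*pi)

a_7 = 1/pi ∫_0^{2*pi} (4*s - 4) cos(7*s/2) ds.
Integrating by parts (boundary term plus one more integral), an antiderivative of (4*s - 4) cos(7*s/2) is 8*s*sin(7*s/2)/7 - 8*sin(7*s/2)/7 + 16*cos(7*s/2)/49; evaluating from 0 to 2*pi: ∫_{0}^{2*pi} (4*s - 4) cos(7*s/2) ds = (-16/49) - (16/49) = -32/49.
Hence a_7 = (1/pi)·(-32/49) = -32/(49*pi).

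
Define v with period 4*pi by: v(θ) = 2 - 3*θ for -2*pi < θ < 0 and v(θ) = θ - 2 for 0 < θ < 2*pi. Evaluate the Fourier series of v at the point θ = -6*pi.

θ = -6*pi differs from θ = 2*pi by -2 full period(s), and the series is 4*pi-periodic.
At θ = 2*pi the one-sided limits are v(2*pi^-) = -2 + 2*pi and v(2*pi^+) = 2 + 6*pi.
By Dirichlet's theorem the series converges to their average, [(-2 + 2*pi) + (2 + 6*pi)]/2 = 4*pi.

4*pi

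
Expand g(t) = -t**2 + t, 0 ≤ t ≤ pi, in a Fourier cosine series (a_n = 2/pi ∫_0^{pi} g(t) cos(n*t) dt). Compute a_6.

-1/9

a_6 = 2/pi ∫_0^{pi} (-t**2 + t) cos(6*t) dt.
Integrating by parts twice (tabular method), an antiderivative of (-t**2 + t) cos(6*t) is -t**2*sin(6*t)/6 + t*sin(6*t)/6 - t*cos(6*t)/18 + sin(6*t)/108 + cos(6*t)/36; evaluating from 0 to pi: ∫_{0}^{pi} (-t**2 + t) cos(6*t) dt = (1/36 - pi/18) - (1/36) = -pi/18.
Hence a_6 = (2/pi)·(-pi/18) = -1/9.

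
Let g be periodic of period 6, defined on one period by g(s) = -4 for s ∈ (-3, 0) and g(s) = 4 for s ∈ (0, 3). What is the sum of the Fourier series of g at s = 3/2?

4

g is continuous at s = 3/2 with value 4, so the series converges to 4 there.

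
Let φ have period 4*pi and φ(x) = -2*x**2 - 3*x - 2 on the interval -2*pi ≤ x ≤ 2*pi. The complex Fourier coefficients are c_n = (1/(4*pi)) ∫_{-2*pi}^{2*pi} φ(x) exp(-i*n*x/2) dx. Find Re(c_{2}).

Since φ is real-valued, Re(c_{2}) = (1/(4*pi)) ∫_{-2*pi}^{2*pi} φ(x) cos(x) dx = a_{2}/2.
Integrating by parts twice (tabular method), an antiderivative of (-2*x**2 - 3*x - 2) cos(x) is -2*x**2*sin(x) - 3*x*sin(x) - 4*x*cos(x) + 2*sin(x) - 3*cos(x); evaluating from -2*pi to 2*pi: ∫_{-2*pi}^{2*pi} (-2*x**2 - 3*x - 2) cos(x) dx = (-8*pi - 3) - (-3 + 8*pi) = -16*pi.
Hence Re(c_{2}) = (1/(4*pi))·(-16*pi) = -4.

-4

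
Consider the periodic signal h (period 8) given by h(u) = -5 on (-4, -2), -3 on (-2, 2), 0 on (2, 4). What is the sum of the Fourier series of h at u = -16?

-3

u = -16 differs from u = 0 by -2 full period(s), and the series is 8-periodic.
h is continuous at u = 0 with value -3, so the series converges to -3 there.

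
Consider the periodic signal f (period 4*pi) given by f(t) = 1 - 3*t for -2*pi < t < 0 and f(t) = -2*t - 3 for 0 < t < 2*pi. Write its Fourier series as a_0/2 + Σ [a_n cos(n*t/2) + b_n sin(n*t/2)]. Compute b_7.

b_7 = (1/(2*pi)) ∫_{-2*pi}^{2*pi} f(t) sin(7*t/2) dt.
Split the integral at the breakpoints.
Integrating by parts (boundary term plus one more integral), an antiderivative of (1 - 3*t) sin(7*t/2) is 6*t*cos(7*t/2)/7 - 12*sin(7*t/2)/49 - 2*cos(7*t/2)/7; evaluating from -2*pi to 0: ∫_{-2*pi}^{0} (1 - 3*t) sin(7*t/2) dt = (-2/7) - (2/7 + 12*pi/7) = -12*pi/7 - 4/7.
Integrating by parts (boundary term plus one more integral), an antiderivative of (-2*t - 3) sin(7*t/2) is 4*t*cos(7*t/2)/7 - 8*sin(7*t/2)/49 + 6*cos(7*t/2)/7; evaluating from 0 to 2*pi: ∫_{0}^{2*pi} (-2*t - 3) sin(7*t/2) dt = (-8*pi/7 - 6/7) - (6/7) = -8*pi/7 - 12/7.
Summing the pieces and multiplying by (1/(2*pi)) gives b_7 = 2*(-5*pi - 4)/(7*pi).

2*(-5*pi - 4)/(7*pi)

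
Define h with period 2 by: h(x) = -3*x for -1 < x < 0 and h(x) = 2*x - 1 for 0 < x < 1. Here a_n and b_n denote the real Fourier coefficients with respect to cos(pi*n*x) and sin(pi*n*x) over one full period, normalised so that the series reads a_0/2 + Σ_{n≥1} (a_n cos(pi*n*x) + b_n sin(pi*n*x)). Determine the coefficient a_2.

0

a_2 = ∫_{-1}^{1} h(x) cos(2*pi*x) dx.
Split the integral at the breakpoints.
Integrating by parts (boundary term plus one more integral), an antiderivative of (-3*x) cos(2*pi*x) is -3*x*sin(2*pi*x)/(2*pi) - 3*cos(2*pi*x)/(4*pi**2); evaluating from -1 to 0: ∫_{-1}^{0} (-3*x) cos(2*pi*x) dx = (-3/(4*pi**2)) - (-3/(4*pi**2)) = 0.
Integrating by parts (boundary term plus one more integral), an antiderivative of (2*x - 1) cos(2*pi*x) is x*sin(2*pi*x)/pi - sin(2*pi*x)/(2*pi) + cos(2*pi*x)/(2*pi**2); evaluating from 0 to 1: ∫_{0}^{1} (2*x - 1) cos(2*pi*x) dx = (1/(2*pi**2)) - (1/(2*pi**2)) = 0.
Summing the pieces gives a_2 = 0.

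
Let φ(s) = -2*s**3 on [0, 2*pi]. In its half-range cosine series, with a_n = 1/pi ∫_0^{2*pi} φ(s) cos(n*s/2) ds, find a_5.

96*(-4 + 25*pi**2)/(625*pi)

a_5 = 1/pi ∫_0^{2*pi} (-2*s**3) cos(5*s/2) ds.
Integrating by parts three times (tabular method), an antiderivative of (-2*s**3) cos(5*s/2) is -4*s**3*sin(5*s/2)/5 - 24*s**2*cos(5*s/2)/25 + 96*s*sin(5*s/2)/125 + 192*cos(5*s/2)/625; evaluating from 0 to 2*pi: ∫_{0}^{2*pi} (-2*s**3) cos(5*s/2) ds = (-192/625 + 96*pi**2/25) - (192/625) = -384/625 + 96*pi**2/25.
Hence a_5 = (1/pi)·(-384/625 + 96*pi**2/25) = 96*(-4 + 25*pi**2)/(625*pi).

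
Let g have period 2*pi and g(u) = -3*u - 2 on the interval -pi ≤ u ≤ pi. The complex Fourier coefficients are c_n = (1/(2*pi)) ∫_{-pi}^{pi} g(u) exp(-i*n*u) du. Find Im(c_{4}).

Since g is real-valued, Im(c_{4}) = -(1/(2*pi)) ∫_{-pi}^{pi} g(u) sin(4*u) du = -b_{4}/2.
Integrating by parts (boundary term plus one more integral), an antiderivative of (-3*u - 2) sin(4*u) is 3*u*cos(4*u)/4 - 3*sin(4*u)/16 + cos(4*u)/2; evaluating from -pi to pi: ∫_{-pi}^{pi} (-3*u - 2) sin(4*u) du = (1/2 + 3*pi/4) - (1/2 - 3*pi/4) = 3*pi/2.
Hence Im(c_{4}) = (-1/(2*pi))·(3*pi/2) = -3/4.

-3/4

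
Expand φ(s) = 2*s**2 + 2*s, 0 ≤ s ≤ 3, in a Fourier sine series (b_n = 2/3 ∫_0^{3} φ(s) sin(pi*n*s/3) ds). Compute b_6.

-8/pi

b_6 = 2/3 ∫_0^{3} (2*s**2 + 2*s) sin(2*pi*s) ds.
Integrating by parts twice (tabular method), an antiderivative of (2*s**2 + 2*s) sin(2*pi*s) is -s**2*cos(2*pi*s)/pi + s*sin(2*pi*s)/pi**2 - s*cos(2*pi*s)/pi + sin(2*pi*s)/(2*pi**2) + cos(2*pi*s)/(2*pi**3); evaluating from 0 to 3: ∫_{0}^{3} (2*s**2 + 2*s) sin(2*pi*s) ds = (-12/pi + 1/(2*pi**3)) - (1/(2*pi**3)) = -12/pi.
Hence b_6 = (2/3)·(-12/pi) = -8/pi.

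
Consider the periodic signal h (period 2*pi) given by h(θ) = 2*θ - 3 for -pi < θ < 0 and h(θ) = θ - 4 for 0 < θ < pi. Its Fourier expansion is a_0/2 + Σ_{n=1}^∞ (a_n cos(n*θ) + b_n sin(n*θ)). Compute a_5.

2/(25*pi)

a_5 = 1/pi ∫_{-pi}^{pi} h(θ) cos(5*θ) dθ.
Split the integral at the breakpoints.
Integrating by parts (boundary term plus one more integral), an antiderivative of (2*θ - 3) cos(5*θ) is 2*θ*sin(5*θ)/5 - 3*sin(5*θ)/5 + 2*cos(5*θ)/25; evaluating from -pi to 0: ∫_{-pi}^{0} (2*θ - 3) cos(5*θ) dθ = (2/25) - (-2/25) = 4/25.
Integrating by parts (boundary term plus one more integral), an antiderivative of (θ - 4) cos(5*θ) is θ*sin(5*θ)/5 - 4*sin(5*θ)/5 + cos(5*θ)/25; evaluating from 0 to pi: ∫_{0}^{pi} (θ - 4) cos(5*θ) dθ = (-1/25) - (1/25) = -2/25.
Summing the pieces and multiplying by (1/pi) gives a_5 = 2/(25*pi).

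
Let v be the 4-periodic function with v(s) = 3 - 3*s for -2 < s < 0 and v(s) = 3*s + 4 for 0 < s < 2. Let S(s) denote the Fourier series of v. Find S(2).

At s = 2 the one-sided limits are v(2^-) = 10 and v(2^+) = 9.
By Dirichlet's theorem the series converges to their average, [(10) + (9)]/2 = 19/2.

19/2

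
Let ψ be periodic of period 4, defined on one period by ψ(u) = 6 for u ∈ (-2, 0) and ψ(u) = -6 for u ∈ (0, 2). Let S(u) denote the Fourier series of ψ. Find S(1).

-6

ψ is continuous at u = 1 with value -6, so the series converges to -6 there.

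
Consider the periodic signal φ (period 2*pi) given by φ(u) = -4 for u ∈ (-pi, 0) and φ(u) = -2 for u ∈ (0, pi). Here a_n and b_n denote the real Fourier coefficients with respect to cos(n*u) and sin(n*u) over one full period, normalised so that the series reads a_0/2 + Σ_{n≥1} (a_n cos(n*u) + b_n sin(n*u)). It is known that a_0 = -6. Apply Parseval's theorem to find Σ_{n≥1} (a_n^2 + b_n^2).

Parseval: a_0^2/2 + Σ_{n≥1} (a_n^2+b_n^2) = 1/pi ∫_{-pi}^{pi} φ(u)^2 du = 20.
Subtract a_0^2/2 = 18: Σ (a_n^2+b_n^2) = 2.

2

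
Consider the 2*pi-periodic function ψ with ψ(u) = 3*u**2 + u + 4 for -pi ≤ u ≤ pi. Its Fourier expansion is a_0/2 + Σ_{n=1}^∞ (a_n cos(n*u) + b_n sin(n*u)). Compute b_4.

b_4 = 1/pi ∫_{-pi}^{pi} ψ(u) sin(4*u) du.
Integrating by parts twice (tabular method), an antiderivative of (3*u**2 + u + 4) sin(4*u) is -3*u**2*cos(4*u)/4 + 3*u*sin(4*u)/8 - u*cos(4*u)/4 + sin(4*u)/16 - 29*cos(4*u)/32; evaluating from -pi to pi: ∫_{-pi}^{pi} (3*u**2 + u + 4) sin(4*u) du = (-3*pi**2/4 - 29/32 - pi/4) - (-3*pi**2/4 - 29/32 + pi/4) = -pi/2.
Hence b_4 = (1/pi)·(-pi/2) = -1/2.

-1/2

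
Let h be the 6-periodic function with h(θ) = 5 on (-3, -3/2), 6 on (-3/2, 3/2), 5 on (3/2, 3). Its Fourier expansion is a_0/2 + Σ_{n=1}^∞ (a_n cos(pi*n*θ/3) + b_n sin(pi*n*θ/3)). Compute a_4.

a_4 = 1/3 ∫_{-3}^{3} h(θ) cos(4*pi*θ/3) dθ.
h is even and cos(4*pi*θ/3) is even, so the integrand is even and a_4 = 2/3 ∫_0^{3} h(θ) cos(4*pi*θ/3) dθ.
Split the integral at the breakpoints.
Directly, an antiderivative of (6) cos(4*pi*θ/3) is 9*sin(4*pi*θ/3)/(2*pi); evaluating from 0 to 3/2: ∫_{0}^{3/2} (6) cos(4*pi*θ/3) dθ = (0) - (0) = 0.
Directly, an antiderivative of (5) cos(4*pi*θ/3) is 15*sin(4*pi*θ/3)/(4*pi); evaluating from 3/2 to 3: ∫_{3/2}^{3} (5) cos(4*pi*θ/3) dθ = (0) - (0) = 0.
Summing the pieces and multiplying by (2/3) gives a_4 = 0.

0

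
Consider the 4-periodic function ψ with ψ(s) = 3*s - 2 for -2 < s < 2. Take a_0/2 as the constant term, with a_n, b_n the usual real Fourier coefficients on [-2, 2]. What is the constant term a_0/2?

-2

a_0 = 1/2 ∫_{-2}^{2} ψ(s) ds = 1/2 · (-8) = -4.
So the constant term a_0/2 = -2.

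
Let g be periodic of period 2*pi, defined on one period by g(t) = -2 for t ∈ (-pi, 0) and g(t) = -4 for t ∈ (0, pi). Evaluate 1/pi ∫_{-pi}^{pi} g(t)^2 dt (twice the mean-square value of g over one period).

20

1/pi ∫_{-pi}^{pi} g(t)^2 dt = 1/pi · (20*pi) = 20.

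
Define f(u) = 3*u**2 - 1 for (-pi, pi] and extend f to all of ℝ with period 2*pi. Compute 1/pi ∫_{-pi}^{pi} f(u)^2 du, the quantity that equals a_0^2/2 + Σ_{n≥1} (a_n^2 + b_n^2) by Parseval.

-4*pi**2 + 2 + 18*pi**4/5

1/pi ∫_{-pi}^{pi} f(u)^2 du = 1/pi · (-4*pi**3 + 2*pi + 18*pi**5/5) = -4*pi**2 + 2 + 18*pi**4/5.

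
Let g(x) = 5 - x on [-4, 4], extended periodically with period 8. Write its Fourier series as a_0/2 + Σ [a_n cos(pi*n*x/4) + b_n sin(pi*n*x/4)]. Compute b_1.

-8/pi

b_1 = 1/4 ∫_{-4}^{4} g(x) sin(pi*x/4) dx.
Integrating by parts (boundary term plus one more integral), an antiderivative of (5 - x) sin(pi*x/4) is 4*x*cos(pi*x/4)/pi - 16*sin(pi*x/4)/pi**2 - 20*cos(pi*x/4)/pi; evaluating from -4 to 4: ∫_{-4}^{4} (5 - x) sin(pi*x/4) dx = (4/pi) - (36/pi) = -32/pi.
Hence b_1 = (1/4)·(-32/pi) = -8/pi.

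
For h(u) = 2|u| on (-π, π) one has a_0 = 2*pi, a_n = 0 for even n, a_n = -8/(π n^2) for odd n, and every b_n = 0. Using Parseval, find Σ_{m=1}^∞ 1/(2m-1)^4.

pi**4/96

Parseval: a_0^2/2 + Σ a_n^2 = (1/π) ∫_{-π}^{π} h(u)^2 du = 8*pi**2/3.
Subtract a_0^2/2 = 2*pi**2: Σ a_n^2 = 2*pi**2/3.
Only odd n contribute, with a_n^2 = 64/(π^2 n^4), so Σ_{m≥1} 1/(2m-1)^4 = π^2·(2*pi**2/3)/64 = pi**4/96.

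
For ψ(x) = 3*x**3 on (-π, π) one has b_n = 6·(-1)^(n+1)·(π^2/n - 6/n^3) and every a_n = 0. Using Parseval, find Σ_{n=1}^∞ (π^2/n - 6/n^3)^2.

Parseval: Σ b_n^2 = (1/π) ∫_{-π}^{π} ψ(x)^2 dx = 18*pi**6/7.
b_n^2 = 36·(π^2/n - 6/n^3)^2, so the sum equals (18*pi**6/7)/36 = pi**6/14.

pi**6/14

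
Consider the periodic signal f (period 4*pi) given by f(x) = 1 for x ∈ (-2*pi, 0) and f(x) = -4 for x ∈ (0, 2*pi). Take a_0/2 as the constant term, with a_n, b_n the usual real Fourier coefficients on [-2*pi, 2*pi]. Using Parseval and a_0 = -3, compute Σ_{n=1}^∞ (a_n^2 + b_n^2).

25/2

Parseval: a_0^2/2 + Σ_{n≥1} (a_n^2+b_n^2) = (1/(2*pi)) ∫_{-2*pi}^{2*pi} f(x)^2 dx = 17.
Subtract a_0^2/2 = 9/2: Σ (a_n^2+b_n^2) = 25/2.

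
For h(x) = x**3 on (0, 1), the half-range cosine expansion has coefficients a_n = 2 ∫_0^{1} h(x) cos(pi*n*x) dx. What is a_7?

a_7 = 2 ∫_0^{1} (x**3) cos(7*pi*x) dx.
Integrating by parts three times (tabular method), an antiderivative of (x**3) cos(7*pi*x) is x**3*sin(7*pi*x)/(7*pi) + 3*x**2*cos(7*pi*x)/(49*pi**2) - 6*x*sin(7*pi*x)/(343*pi**3) - 6*cos(7*pi*x)/(2401*pi**4); evaluating from 0 to 1: ∫_{0}^{1} (x**3) cos(7*pi*x) dx = (3*(2 - 49*pi**2)/(2401*pi**4)) - (-6/(2401*pi**4)) = 3*(4 - 49*pi**2)/(2401*pi**4).
Hence a_7 = 2·(3*(4 - 49*pi**2)/(2401*pi**4)) = 6*(4 - 49*pi**2)/(2401*pi**4).

6*(4 - 49*pi**2)/(2401*pi**4)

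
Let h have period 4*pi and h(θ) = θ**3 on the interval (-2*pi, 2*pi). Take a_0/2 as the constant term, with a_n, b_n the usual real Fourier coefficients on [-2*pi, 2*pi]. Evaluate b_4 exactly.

b_4 = (1/(2*pi)) ∫_{-2*pi}^{2*pi} h(θ) sin(2*θ) dθ.
h is odd and sin(2*θ) is odd, so the integrand is even and b_4 = 1/pi ∫_0^{2*pi} h(θ) sin(2*θ) dθ.
Integrating by parts three times (tabular method), an antiderivative of (θ**3) sin(2*θ) is -θ**3*cos(2*θ)/2 + 3*θ**2*sin(2*θ)/4 + 3*θ*cos(2*θ)/4 - 3*sin(2*θ)/8; evaluating from 0 to 2*pi: ∫_{0}^{2*pi} (θ**3) sin(2*θ) dθ = (pi*(3 - 8*pi**2)/2) - (0) = pi*(3 - 8*pi**2)/2.
Hence b_4 = (1/pi)·(pi*(3 - 8*pi**2)/2) = 3/2 - 4*pi**2.

3/2 - 4*pi**2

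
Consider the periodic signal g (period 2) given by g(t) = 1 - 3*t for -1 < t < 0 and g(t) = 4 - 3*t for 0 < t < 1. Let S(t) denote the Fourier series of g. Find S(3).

t = 3 differs from t = 1 by 1 full period(s), and the series is 2-periodic.
At t = 1 the one-sided limits are g(1^-) = 1 and g(1^+) = 4.
By Dirichlet's theorem the series converges to their average, [(1) + (4)]/2 = 5/2.

5/2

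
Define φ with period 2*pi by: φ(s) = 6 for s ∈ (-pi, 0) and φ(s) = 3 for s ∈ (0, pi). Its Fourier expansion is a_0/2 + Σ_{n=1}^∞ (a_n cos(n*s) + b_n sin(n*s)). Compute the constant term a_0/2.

a_0 = 1/pi ∫_{-pi}^{pi} φ(s) ds = 1/pi · (9*pi) = 9.
So the constant term a_0/2 = 9/2.

9/2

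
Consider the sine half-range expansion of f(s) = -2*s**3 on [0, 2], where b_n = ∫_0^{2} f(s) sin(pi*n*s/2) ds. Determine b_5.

32*(6 - 25*pi**2)/(125*pi**3)

b_5 = ∫_0^{2} (-2*s**3) sin(5*pi*s/2) ds.
Integrating by parts three times (tabular method), an antiderivative of (-2*s**3) sin(5*pi*s/2) is 4*s**3*cos(5*pi*s/2)/(5*pi) - 24*s**2*sin(5*pi*s/2)/(25*pi**2) - 96*s*cos(5*pi*s/2)/(125*pi**3) + 192*sin(5*pi*s/2)/(625*pi**4); evaluating from 0 to 2: ∫_{0}^{2} (-2*s**3) sin(5*pi*s/2) ds = (32*(6 - 25*pi**2)/(125*pi**3)) - (0) = 32*(6 - 25*pi**2)/(125*pi**3).
Hence b_5 = 32*(6 - 25*pi**2)/(125*pi**3).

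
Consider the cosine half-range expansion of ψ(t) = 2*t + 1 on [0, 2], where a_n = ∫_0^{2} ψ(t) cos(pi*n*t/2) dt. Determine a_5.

-16/(25*pi**2)

a_5 = ∫_0^{2} (2*t + 1) cos(5*pi*t/2) dt.
Integrating by parts (boundary term plus one more integral), an antiderivative of (2*t + 1) cos(5*pi*t/2) is 4*t*sin(5*pi*t/2)/(5*pi) + 2*sin(5*pi*t/2)/(5*pi) + 8*cos(5*pi*t/2)/(25*pi**2); evaluating from 0 to 2: ∫_{0}^{2} (2*t + 1) cos(5*pi*t/2) dt = (-8/(25*pi**2)) - (8/(25*pi**2)) = -16/(25*pi**2).
Hence a_5 = -16/(25*pi**2).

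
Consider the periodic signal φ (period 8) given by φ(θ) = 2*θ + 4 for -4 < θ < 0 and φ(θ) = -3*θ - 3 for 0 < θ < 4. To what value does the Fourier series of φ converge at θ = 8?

θ = 8 differs from θ = 0 by 1 full period(s), and the series is 8-periodic.
At θ = 0 the one-sided limits are φ(0^-) = 4 and φ(0^+) = -3.
By Dirichlet's theorem the series converges to their average, [(4) + (-3)]/2 = 1/2.

1/2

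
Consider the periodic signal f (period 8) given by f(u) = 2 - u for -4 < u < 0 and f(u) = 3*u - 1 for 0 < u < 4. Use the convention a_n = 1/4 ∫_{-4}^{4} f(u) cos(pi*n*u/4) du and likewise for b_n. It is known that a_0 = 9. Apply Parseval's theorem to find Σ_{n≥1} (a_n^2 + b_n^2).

83/6

Parseval: a_0^2/2 + Σ_{n≥1} (a_n^2+b_n^2) = 1/4 ∫_{-4}^{4} f(u)^2 du = 163/3.
Subtract a_0^2/2 = 81/2: Σ (a_n^2+b_n^2) = 83/6.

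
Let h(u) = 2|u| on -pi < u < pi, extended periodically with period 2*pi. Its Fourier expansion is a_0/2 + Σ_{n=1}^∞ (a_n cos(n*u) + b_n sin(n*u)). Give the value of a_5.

-8/(25*pi)

a_5 = 1/pi ∫_{-pi}^{pi} h(u) cos(5*u) du.
h is even and cos(5*u) is even, so the integrand is even and a_5 = 2/pi ∫_0^{pi} h(u) cos(5*u) du.
Integrating by parts (boundary term plus one more integral), an antiderivative of (2*u) cos(5*u) is 2*u*sin(5*u)/5 + 2*cos(5*u)/25; evaluating from 0 to pi: ∫_{0}^{pi} (2*u) cos(5*u) du = (-2/25) - (2/25) = -4/25.
Hence a_5 = (2/pi)·(-4/25) = -8/(25*pi).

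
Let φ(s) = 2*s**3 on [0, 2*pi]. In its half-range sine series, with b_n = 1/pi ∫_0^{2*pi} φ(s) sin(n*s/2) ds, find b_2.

24 - 16*pi**2

b_2 = 1/pi ∫_0^{2*pi} (2*s**3) sin(s) ds.
Integrating by parts three times (tabular method), an antiderivative of (2*s**3) sin(s) is -2*s**3*cos(s) + 6*s**2*sin(s) + 12*s*cos(s) - 12*sin(s); evaluating from 0 to 2*pi: ∫_{0}^{2*pi} (2*s**3) sin(s) ds = (-16*pi**3 + 24*pi) - (0) = -16*pi**3 + 24*pi.
Hence b_2 = (1/pi)·(-16*pi**3 + 24*pi) = 24 - 16*pi**2.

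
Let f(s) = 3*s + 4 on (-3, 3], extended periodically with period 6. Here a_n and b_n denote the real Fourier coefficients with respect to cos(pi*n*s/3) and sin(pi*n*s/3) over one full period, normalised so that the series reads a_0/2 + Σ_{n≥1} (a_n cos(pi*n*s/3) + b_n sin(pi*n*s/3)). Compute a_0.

a_0 = 1/3 ∫_{-3}^{3} f(s) ds = 1/3 · (24) = 8.

8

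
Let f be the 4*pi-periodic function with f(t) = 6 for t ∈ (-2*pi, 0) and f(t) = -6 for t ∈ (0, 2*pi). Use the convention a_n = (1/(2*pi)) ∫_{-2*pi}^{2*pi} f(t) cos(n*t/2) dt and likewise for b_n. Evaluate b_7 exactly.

-24/(7*pi)

b_7 = (1/(2*pi)) ∫_{-2*pi}^{2*pi} f(t) sin(7*t/2) dt.
f is odd and sin(7*t/2) is odd, so the integrand is even and b_7 = 1/pi ∫_0^{2*pi} f(t) sin(7*t/2) dt.
Directly, an antiderivative of (-6) sin(7*t/2) is 12*cos(7*t/2)/7; evaluating from 0 to 2*pi: ∫_{0}^{2*pi} (-6) sin(7*t/2) dt = (-12/7) - (12/7) = -24/7.
Hence b_7 = (1/pi)·(-24/7) = -24/(7*pi).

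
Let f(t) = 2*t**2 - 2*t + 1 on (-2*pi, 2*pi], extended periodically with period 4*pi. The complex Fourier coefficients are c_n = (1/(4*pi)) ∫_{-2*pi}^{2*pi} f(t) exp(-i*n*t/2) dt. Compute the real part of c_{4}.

1

Since f is real-valued, Re(c_{4}) = (1/(4*pi)) ∫_{-2*pi}^{2*pi} f(t) cos(2*t) dt = a_{4}/2.
Integrating by parts twice (tabular method), an antiderivative of (2*t**2 - 2*t + 1) cos(2*t) is t**2*sin(2*t) - t*sin(2*t) + t*cos(2*t) - cos(2*t)/2; evaluating from -2*pi to 2*pi: ∫_{-2*pi}^{2*pi} (2*t**2 - 2*t + 1) cos(2*t) dt = (-1/2 + 2*pi) - (-2*pi - 1/2) = 4*pi.
Hence Re(c_{4}) = (1/(4*pi))·(4*pi) = 1.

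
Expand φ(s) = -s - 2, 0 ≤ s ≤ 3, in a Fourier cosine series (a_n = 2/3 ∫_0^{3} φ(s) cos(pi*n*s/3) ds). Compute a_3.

4/(3*pi**2)

a_3 = 2/3 ∫_0^{3} (-s - 2) cos(pi*s) ds.
Integrating by parts (boundary term plus one more integral), an antiderivative of (-s - 2) cos(pi*s) is -s*sin(pi*s)/pi - 2*sin(pi*s)/pi - cos(pi*s)/pi**2; evaluating from 0 to 3: ∫_{0}^{3} (-s - 2) cos(pi*s) ds = (pi**(-2)) - (-1/pi**2) = 2/pi**2.
Hence a_3 = (2/3)·(2/pi**2) = 4/(3*pi**2).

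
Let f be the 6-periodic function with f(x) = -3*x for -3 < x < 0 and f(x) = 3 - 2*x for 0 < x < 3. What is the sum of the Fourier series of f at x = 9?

3

x = 9 differs from x = 3 by 1 full period(s), and the series is 6-periodic.
At x = 3 the one-sided limits are f(3^-) = -3 and f(3^+) = 9.
By Dirichlet's theorem the series converges to their average, [(-3) + (9)]/2 = 3.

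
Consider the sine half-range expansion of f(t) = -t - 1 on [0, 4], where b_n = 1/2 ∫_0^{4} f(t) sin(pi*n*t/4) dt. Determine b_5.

b_5 = 1/2 ∫_0^{4} (-t - 1) sin(5*pi*t/4) dt.
Integrating by parts (boundary term plus one more integral), an antiderivative of (-t - 1) sin(5*pi*t/4) is 4*t*cos(5*pi*t/4)/(5*pi) - 16*sin(5*pi*t/4)/(25*pi**2) + 4*cos(5*pi*t/4)/(5*pi); evaluating from 0 to 4: ∫_{0}^{4} (-t - 1) sin(5*pi*t/4) dt = (-4/pi) - (4/(5*pi)) = -24/(5*pi).
Hence b_5 = (1/2)·(-24/(5*pi)) = -12/(5*pi).

-12/(5*pi)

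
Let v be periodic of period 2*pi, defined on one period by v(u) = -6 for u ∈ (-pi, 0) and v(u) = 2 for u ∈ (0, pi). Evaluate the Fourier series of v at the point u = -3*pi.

u = -3*pi differs from u = -pi by -1 full period(s), and the series is 2*pi-periodic.
At u = -pi the one-sided limits are v(-pi^-) = 2 and v(-pi^+) = -6.
By Dirichlet's theorem the series converges to their average, [(2) + (-6)]/2 = -2.

-2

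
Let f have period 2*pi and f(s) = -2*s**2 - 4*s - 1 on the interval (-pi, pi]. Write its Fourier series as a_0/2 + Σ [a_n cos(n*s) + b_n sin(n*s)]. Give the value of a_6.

-2/9

a_6 = 1/pi ∫_{-pi}^{pi} f(s) cos(6*s) ds.
Integrating by parts twice (tabular method), an antiderivative of (-2*s**2 - 4*s - 1) cos(6*s) is -s**2*sin(6*s)/3 - 2*s*sin(6*s)/3 - s*cos(6*s)/9 - 4*sin(6*s)/27 - cos(6*s)/9; evaluating from -pi to pi: ∫_{-pi}^{pi} (-2*s**2 - 4*s - 1) cos(6*s) ds = (-pi/9 - 1/9) - (-1/9 + pi/9) = -2*pi/9.
Hence a_6 = (1/pi)·(-2*pi/9) = -2/9.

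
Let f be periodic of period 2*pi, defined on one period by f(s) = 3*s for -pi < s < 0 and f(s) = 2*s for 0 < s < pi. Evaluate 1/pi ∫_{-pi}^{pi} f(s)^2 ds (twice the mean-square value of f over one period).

1/pi ∫_{-pi}^{pi} f(s)^2 ds = 1/pi · (13*pi**3/3) = 13*pi**2/3.

13*pi**2/3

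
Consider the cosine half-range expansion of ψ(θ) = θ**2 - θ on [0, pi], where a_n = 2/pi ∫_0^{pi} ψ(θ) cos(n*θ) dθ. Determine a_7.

4*(1 - pi)/(49*pi)

a_7 = 2/pi ∫_0^{pi} (θ**2 - θ) cos(7*θ) dθ.
Integrating by parts twice (tabular method), an antiderivative of (θ**2 - θ) cos(7*θ) is θ**2*sin(7*θ)/7 - θ*sin(7*θ)/7 + 2*θ*cos(7*θ)/49 - 2*sin(7*θ)/343 - cos(7*θ)/49; evaluating from 0 to pi: ∫_{0}^{pi} (θ**2 - θ) cos(7*θ) dθ = (1/49 - 2*pi/49) - (-1/49) = 2/49 - 2*pi/49.
Hence a_7 = (2/pi)·(2/49 - 2*pi/49) = 4*(1 - pi)/(49*pi).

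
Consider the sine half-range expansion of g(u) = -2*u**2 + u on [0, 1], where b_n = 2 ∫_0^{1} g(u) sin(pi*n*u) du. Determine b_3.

2*(8 - 9*pi**2)/(27*pi**3)

b_3 = 2 ∫_0^{1} (-2*u**2 + u) sin(3*pi*u) du.
Integrating by parts twice (tabular method), an antiderivative of (-2*u**2 + u) sin(3*pi*u) is 2*u**2*cos(3*pi*u)/(3*pi) - 4*u*sin(3*pi*u)/(9*pi**2) - u*cos(3*pi*u)/(3*pi) + sin(3*pi*u)/(9*pi**2) - 4*cos(3*pi*u)/(27*pi**3); evaluating from 0 to 1: ∫_{0}^{1} (-2*u**2 + u) sin(3*pi*u) du = ((4 - 9*pi**2)/(27*pi**3)) - (-4/(27*pi**3)) = (8 - 9*pi**2)/(27*pi**3).
Hence b_3 = 2·((8 - 9*pi**2)/(27*pi**3)) = 2*(8 - 9*pi**2)/(27*pi**3).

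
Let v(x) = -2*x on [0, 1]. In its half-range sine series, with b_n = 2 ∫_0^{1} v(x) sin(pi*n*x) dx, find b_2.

b_2 = 2 ∫_0^{1} (-2*x) sin(2*pi*x) dx.
Integrating by parts (boundary term plus one more integral), an antiderivative of (-2*x) sin(2*pi*x) is x*cos(2*pi*x)/pi - sin(2*pi*x)/(2*pi**2); evaluating from 0 to 1: ∫_{0}^{1} (-2*x) sin(2*pi*x) dx = (1/pi) - (0) = 1/pi.
Hence b_2 = 2·(1/pi) = 2/pi.

2/pi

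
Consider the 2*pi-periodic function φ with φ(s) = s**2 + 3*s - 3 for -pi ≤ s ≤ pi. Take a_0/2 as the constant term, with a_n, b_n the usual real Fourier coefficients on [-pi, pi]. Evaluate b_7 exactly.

b_7 = 1/pi ∫_{-pi}^{pi} φ(s) sin(7*s) ds.
Integrating by parts twice (tabular method), an antiderivative of (s**2 + 3*s - 3) sin(7*s) is -s**2*cos(7*s)/7 + 2*s*sin(7*s)/49 - 3*s*cos(7*s)/7 + 3*sin(7*s)/49 + 149*cos(7*s)/343; evaluating from -pi to pi: ∫_{-pi}^{pi} (s**2 + 3*s - 3) sin(7*s) ds = (-149/343 + 3*pi/7 + pi**2/7) - (-3*pi/7 - 149/343 + pi**2/7) = 6*pi/7.
Hence b_7 = (1/pi)·(6*pi/7) = 6/7.

6/7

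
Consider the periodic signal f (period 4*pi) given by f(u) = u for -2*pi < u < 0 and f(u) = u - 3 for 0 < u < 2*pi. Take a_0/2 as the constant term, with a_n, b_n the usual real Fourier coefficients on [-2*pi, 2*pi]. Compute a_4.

a_4 = (1/(2*pi)) ∫_{-2*pi}^{2*pi} f(u) cos(2*u) du.
Split the integral at the breakpoints.
Integrating by parts (boundary term plus one more integral), an antiderivative of (u) cos(2*u) is u*sin(2*u)/2 + cos(2*u)/4; evaluating from -2*pi to 0: ∫_{-2*pi}^{0} (u) cos(2*u) du = (1/4) - (1/4) = 0.
Integrating by parts (boundary term plus one more integral), an antiderivative of (u - 3) cos(2*u) is u*sin(2*u)/2 - 3*sin(2*u)/2 + cos(2*u)/4; evaluating from 0 to 2*pi: ∫_{0}^{2*pi} (u - 3) cos(2*u) du = (1/4) - (1/4) = 0.
Summing the pieces and multiplying by (1/(2*pi)) gives a_4 = 0.

0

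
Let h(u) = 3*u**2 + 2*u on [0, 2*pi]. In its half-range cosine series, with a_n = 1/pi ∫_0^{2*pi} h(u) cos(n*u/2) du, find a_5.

16*(-3*pi - 1)/(25*pi)

a_5 = 1/pi ∫_0^{2*pi} (3*u**2 + 2*u) cos(5*u/2) du.
Integrating by parts twice (tabular method), an antiderivative of (3*u**2 + 2*u) cos(5*u/2) is 6*u**2*sin(5*u/2)/5 + 4*u*sin(5*u/2)/5 + 24*u*cos(5*u/2)/25 - 48*sin(5*u/2)/125 + 8*cos(5*u/2)/25; evaluating from 0 to 2*pi: ∫_{0}^{2*pi} (3*u**2 + 2*u) cos(5*u/2) du = (-48*pi/25 - 8/25) - (8/25) = -48*pi/25 - 16/25.
Hence a_5 = (1/pi)·(-48*pi/25 - 16/25) = 16*(-3*pi - 1)/(25*pi).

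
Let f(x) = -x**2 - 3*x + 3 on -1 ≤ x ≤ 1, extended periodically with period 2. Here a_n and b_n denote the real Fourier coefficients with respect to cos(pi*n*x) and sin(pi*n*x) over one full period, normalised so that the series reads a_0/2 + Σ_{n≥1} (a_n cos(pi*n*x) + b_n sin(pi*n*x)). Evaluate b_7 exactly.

b_7 = ∫_{-1}^{1} f(x) sin(7*pi*x) dx.
Integrating by parts twice (tabular method), an antiderivative of (-x**2 - 3*x + 3) sin(7*pi*x) is x**2*cos(7*pi*x)/(7*pi) - 2*x*sin(7*pi*x)/(49*pi**2) + 3*x*cos(7*pi*x)/(7*pi) - 3*sin(7*pi*x)/(49*pi**2) - 3*cos(7*pi*x)/(7*pi) - 2*cos(7*pi*x)/(343*pi**3); evaluating from -1 to 1: ∫_{-1}^{1} (-x**2 - 3*x + 3) sin(7*pi*x) dx = ((2 - 49*pi**2)/(343*pi**3)) - ((2 + 245*pi**2)/(343*pi**3)) = -6/(7*pi).
Hence b_7 = -6/(7*pi).

-6/(7*pi)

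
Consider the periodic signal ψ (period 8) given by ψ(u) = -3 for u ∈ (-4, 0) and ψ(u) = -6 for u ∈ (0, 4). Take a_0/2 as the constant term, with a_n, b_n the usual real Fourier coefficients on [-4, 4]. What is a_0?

-9

a_0 = 1/4 ∫_{-4}^{4} ψ(u) du = 1/4 · (-36) = -9.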